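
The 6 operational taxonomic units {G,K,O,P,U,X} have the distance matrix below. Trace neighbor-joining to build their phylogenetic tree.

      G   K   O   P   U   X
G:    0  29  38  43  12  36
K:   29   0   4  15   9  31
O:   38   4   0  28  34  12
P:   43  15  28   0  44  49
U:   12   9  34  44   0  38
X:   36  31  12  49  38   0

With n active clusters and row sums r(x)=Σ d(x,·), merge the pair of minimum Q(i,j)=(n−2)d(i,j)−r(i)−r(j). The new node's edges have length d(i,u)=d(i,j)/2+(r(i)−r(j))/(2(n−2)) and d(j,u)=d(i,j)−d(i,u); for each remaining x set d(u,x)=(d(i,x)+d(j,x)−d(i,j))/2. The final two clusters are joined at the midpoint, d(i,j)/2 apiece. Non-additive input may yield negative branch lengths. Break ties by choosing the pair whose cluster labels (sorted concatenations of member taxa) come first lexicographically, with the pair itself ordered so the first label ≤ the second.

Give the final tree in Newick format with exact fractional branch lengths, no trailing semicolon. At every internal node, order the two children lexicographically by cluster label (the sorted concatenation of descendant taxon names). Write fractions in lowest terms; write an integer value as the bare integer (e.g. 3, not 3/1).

((((G:69/8,U:27/8):111/8,(O:-13/6,X:85/6):85/8):31/8,K:-31/8):151/16,P:151/16)

1. join G+U (d=12, Q=-247) ⇒ GU; edges |G|=69/8, |U|=27/8
  updated: d(GU,K)=13, d(GU,O)=30, d(GU,P)=75/2, d(GU,X)=31
2. join O+X (d=12, Q=-161) ⇒ OX; edges |O|=-13/6, |X|=85/6
  updated: d(GU,OX)=49/2, d(K,OX)=23/2, d(OX,P)=65/2
3. join GU+OX (d=49/2, Q=-189/2) ⇒ GOUX; edges |GU|=111/8, |OX|=85/8
  updated: d(GOUX,K)=0, d(GOUX,P)=91/4
4. join GOUX+K (d=0, Q=-151/4) ⇒ GKOUX; edges |GOUX|=31/8, |K|=-31/8
  updated: d(GKOUX,P)=151/8
5. join GKOUX+P (d=151/8) ⇒ GKOPUX; edges |GKOUX|=151/16, |P|=151/16
final tree: ((((G:69/8,U:27/8):111/8,(O:-13/6,X:85/6):85/8):31/8,K:-31/8):151/16,P:151/16)
total length: 539/8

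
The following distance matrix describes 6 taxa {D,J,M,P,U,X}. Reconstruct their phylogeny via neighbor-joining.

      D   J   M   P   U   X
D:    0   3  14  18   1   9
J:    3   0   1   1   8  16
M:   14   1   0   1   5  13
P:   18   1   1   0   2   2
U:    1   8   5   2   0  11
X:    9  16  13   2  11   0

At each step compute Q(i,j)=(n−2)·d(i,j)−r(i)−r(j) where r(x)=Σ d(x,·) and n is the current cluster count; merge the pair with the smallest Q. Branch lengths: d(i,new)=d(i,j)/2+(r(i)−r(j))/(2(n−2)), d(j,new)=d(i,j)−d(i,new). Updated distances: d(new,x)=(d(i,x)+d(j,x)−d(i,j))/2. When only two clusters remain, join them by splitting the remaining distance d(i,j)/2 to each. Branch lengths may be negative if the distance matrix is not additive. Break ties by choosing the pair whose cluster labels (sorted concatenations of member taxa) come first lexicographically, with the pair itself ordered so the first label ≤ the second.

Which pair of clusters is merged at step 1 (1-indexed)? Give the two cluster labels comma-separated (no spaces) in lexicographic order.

D,U

iteration 1: select D,U (d=1, Q=-68); attach at lengths (11/4, -7/4); label the merged cluster DU
  updated: d(DU,J)=5, d(DU,M)=9, d(DU,P)=19/2, d(DU,X)=19/2
iteration 2: select P,X (d=2, Q=-48); attach at lengths (-7/2, 11/2); label the merged cluster PX
  updated: d(DU,PX)=17/2, d(J,PX)=15/2, d(M,PX)=6
iteration 3: select DU,PX (d=17/2, Q=-55/2); attach at lengths (35/8, 33/8); label the merged cluster DPUX
  updated: d(DPUX,J)=2, d(DPUX,M)=13/4
iteration 4: select DPUX,J (d=2, Q=-25/4); attach at lengths (17/8, -1/8); label the merged cluster DJPUX
  updated: d(DJPUX,M)=9/8
iteration 5: select DJPUX,M (d=9/8); attach at lengths (9/16, 9/16); label the merged cluster DJMPUX
final tree: ((((D:11/4,U:-7/4):35/8,(P:-7/2,X:11/2):33/8):17/8,J:-1/8):9/16,M:9/16)
total length: 117/8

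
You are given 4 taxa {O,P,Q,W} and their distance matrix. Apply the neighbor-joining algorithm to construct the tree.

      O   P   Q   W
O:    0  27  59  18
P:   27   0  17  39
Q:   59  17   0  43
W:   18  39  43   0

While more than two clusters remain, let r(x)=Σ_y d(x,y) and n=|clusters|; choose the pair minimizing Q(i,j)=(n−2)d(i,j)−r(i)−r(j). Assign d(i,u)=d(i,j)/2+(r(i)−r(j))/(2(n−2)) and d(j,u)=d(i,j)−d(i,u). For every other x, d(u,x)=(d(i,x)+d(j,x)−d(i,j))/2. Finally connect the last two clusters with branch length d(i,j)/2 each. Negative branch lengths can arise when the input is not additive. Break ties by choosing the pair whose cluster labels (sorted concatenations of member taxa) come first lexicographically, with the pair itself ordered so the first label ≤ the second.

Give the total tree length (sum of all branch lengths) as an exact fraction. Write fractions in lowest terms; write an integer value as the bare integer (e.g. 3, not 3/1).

119/2

1. join O+W (d=18, Q=-168) ⇒ OW; edges |O|=10, |W|=8
  updated: d(OW,P)=24, d(OW,Q)=42
2. join OW+P (d=24, Q=-83) ⇒ OPW; edges |OW|=49/2, |P|=-1/2
  updated: d(OPW,Q)=35/2
3. join OPW+Q (d=35/2) ⇒ OPQW; edges |OPW|=35/4, |Q|=35/4
final tree: (((O:10,W:8):49/2,P:-1/2):35/4,Q:35/4)
total length: 119/2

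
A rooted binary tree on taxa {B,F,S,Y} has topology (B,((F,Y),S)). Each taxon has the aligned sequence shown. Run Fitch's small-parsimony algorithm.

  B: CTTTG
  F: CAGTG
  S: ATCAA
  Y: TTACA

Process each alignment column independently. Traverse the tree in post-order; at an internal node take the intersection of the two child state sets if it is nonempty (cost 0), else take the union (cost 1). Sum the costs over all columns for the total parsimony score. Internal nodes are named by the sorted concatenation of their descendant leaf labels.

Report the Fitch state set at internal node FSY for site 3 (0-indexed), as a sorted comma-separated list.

site 0, node FY: F={C} ∪ Y={T} → {C,T} (+1)
site 0, node FSY: FY={C,T} ∪ S={A} → {A,C,T} (+1)
site 0, node BFSY: B={C} ∩ FSY={A,C,T} → {C} (+0)
site 1, node FY: F={A} ∪ Y={T} → {A,T} (+1)
site 1, node FSY: FY={A,T} ∩ S={T} → {T} (+0)
site 1, node BFSY: B={T} ∩ FSY={T} → {T} (+0)
site 2, node FY: F={G} ∪ Y={A} → {A,G} (+1)
site 2, node FSY: FY={A,G} ∪ S={C} → {A,C,G} (+1)
site 2, node BFSY: B={T} ∪ FSY={A,C,G} → {A,C,G,T} (+1)
site 3, node FY: F={T} ∪ Y={C} → {C,T} (+1)
site 3, node FSY: FY={C,T} ∪ S={A} → {A,C,T} (+1)
site 3, node BFSY: B={T} ∩ FSY={A,C,T} → {T} (+0)
site 4, node FY: F={G} ∪ Y={A} → {A,G} (+1)
site 4, node FSY: FY={A,G} ∩ S={A} → {A} (+0)
site 4, node BFSY: B={G} ∪ FSY={A} → {A,G} (+1)
per-site changes: [2, 1, 3, 2, 2]; total = 10

A,C,T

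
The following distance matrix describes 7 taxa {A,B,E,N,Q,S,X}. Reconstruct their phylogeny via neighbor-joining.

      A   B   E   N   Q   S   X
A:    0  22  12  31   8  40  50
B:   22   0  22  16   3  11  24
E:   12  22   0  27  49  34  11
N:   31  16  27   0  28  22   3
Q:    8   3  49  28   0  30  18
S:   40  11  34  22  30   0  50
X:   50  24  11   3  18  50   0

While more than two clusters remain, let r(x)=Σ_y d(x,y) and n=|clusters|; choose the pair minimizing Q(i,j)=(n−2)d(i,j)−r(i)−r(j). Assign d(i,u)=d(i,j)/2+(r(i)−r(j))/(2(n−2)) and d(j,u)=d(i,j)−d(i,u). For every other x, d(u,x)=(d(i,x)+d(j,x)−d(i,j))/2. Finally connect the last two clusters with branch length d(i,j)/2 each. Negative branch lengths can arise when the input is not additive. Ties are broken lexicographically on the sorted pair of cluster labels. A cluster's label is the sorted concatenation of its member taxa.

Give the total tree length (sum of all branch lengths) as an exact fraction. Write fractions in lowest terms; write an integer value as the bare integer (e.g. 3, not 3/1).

iteration 1: select N,X (d=3, Q=-268); attach at lengths (-7/5, 22/5); label the merged cluster NX
  updated: d(A,NX)=39, d(B,NX)=37/2, d(E,NX)=35/2, d(NX,Q)=43/2, d(NX,S)=69/2
iteration 2: select A,E (d=12, Q=-415/2); attach at lengths (69/16, 123/16); label the merged cluster AE
  updated: d(AE,B)=16, d(AE,NX)=89/4, d(AE,Q)=45/2, d(AE,S)=31
iteration 3: select B,S (d=11, Q=-122); attach at lengths (-25/6, 91/6); label the merged cluster BS
  updated: d(AE,BS)=18, d(BS,NX)=21, d(BS,Q)=11
iteration 4: select AE,NX (d=89/4, Q=-83); attach at lengths (85/8, 93/8); label the merged cluster AENX
  updated: d(AENX,BS)=67/8, d(AENX,Q)=87/8
iteration 5: select AENX,BS (d=67/8, Q=-121/4); attach at lengths (33/8, 17/4); label the merged cluster ABENSX
  updated: d(ABENSX,Q)=27/4
iteration 6: select ABENSX,Q (d=27/4); attach at lengths (27/8, 27/8); label the merged cluster ABENQSX
final tree: ((((A:69/16,E:123/16):85/8,(N:-7/5,X:22/5):93/8):33/8,(B:-25/6,S:91/6):17/4):27/8,Q:27/8)
total length: 507/8

507/8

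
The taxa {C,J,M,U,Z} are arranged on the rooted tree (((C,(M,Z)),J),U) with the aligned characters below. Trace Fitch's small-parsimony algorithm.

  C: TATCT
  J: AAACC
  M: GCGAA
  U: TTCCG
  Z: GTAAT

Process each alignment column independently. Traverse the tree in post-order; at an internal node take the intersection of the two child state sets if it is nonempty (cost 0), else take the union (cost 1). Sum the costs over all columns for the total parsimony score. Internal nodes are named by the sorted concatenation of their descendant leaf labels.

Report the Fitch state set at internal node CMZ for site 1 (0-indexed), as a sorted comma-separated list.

A,C,T

[col 0] MZ: children M:{G}, Z:{G} ∩→ {G}; cost 0
[col 0] CMZ: children C:{T}, MZ:{G} ∪→ {G,T}; cost 1
[col 0] CJMZ: children CMZ:{G,T}, J:{A} ∪→ {A,G,T}; cost 1
[col 0] CJMUZ: children CJMZ:{A,G,T}, U:{T} ∩→ {T}; cost 0
[col 1] MZ: children M:{C}, Z:{T} ∪→ {C,T}; cost 1
[col 1] CMZ: children C:{A}, MZ:{C,T} ∪→ {A,C,T}; cost 1
[col 1] CJMZ: children CMZ:{A,C,T}, J:{A} ∩→ {A}; cost 0
[col 1] CJMUZ: children CJMZ:{A}, U:{T} ∪→ {A,T}; cost 1
[col 2] MZ: children M:{G}, Z:{A} ∪→ {A,G}; cost 1
[col 2] CMZ: children C:{T}, MZ:{A,G} ∪→ {A,G,T}; cost 1
[col 2] CJMZ: children CMZ:{A,G,T}, J:{A} ∩→ {A}; cost 0
[col 2] CJMUZ: children CJMZ:{A}, U:{C} ∪→ {A,C}; cost 1
[col 3] MZ: children M:{A}, Z:{A} ∩→ {A}; cost 0
[col 3] CMZ: children C:{C}, MZ:{A} ∪→ {A,C}; cost 1
[col 3] CJMZ: children CMZ:{A,C}, J:{C} ∩→ {C}; cost 0
[col 3] CJMUZ: children CJMZ:{C}, U:{C} ∩→ {C}; cost 0
[col 4] MZ: children M:{A}, Z:{T} ∪→ {A,T}; cost 1
[col 4] CMZ: children C:{T}, MZ:{A,T} ∩→ {T}; cost 0
[col 4] CJMZ: children CMZ:{T}, J:{C} ∪→ {C,T}; cost 1
[col 4] CJMUZ: children CJMZ:{C,T}, U:{G} ∪→ {C,G,T}; cost 1
per-site changes: [2, 3, 3, 1, 3]; total = 12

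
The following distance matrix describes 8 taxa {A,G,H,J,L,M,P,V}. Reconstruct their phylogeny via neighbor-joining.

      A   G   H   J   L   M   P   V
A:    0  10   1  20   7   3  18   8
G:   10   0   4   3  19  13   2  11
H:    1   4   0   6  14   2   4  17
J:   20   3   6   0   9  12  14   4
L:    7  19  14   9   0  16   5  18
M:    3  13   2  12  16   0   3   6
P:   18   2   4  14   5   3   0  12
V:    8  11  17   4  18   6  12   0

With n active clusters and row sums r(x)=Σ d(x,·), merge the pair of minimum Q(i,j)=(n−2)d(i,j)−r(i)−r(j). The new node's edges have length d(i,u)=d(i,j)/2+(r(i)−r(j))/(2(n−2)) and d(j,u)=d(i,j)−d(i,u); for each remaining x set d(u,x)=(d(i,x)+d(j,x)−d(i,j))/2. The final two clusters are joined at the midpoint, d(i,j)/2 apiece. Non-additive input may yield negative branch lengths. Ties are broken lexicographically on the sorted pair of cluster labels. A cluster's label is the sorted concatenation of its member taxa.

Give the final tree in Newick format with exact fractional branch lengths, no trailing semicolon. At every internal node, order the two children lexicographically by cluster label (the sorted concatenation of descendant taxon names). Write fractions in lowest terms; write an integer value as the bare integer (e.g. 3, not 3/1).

step 1: merge (J,V) at d=4, Q=-120; branch lengths J→4/3, V→8/3; new cluster JV
  updated: d(A,JV)=12, d(G,JV)=5, d(H,JV)=19/2, d(JV,L)=23/2, d(JV,M)=7, d(JV,P)=11
step 2: merge (L,P) at d=5, Q=-181/2; branch lengths L→109/20, P→-9/20; new cluster LP
  updated: d(A,LP)=10, d(G,LP)=8, d(H,LP)=13/2, d(JV,LP)=35/4, d(LP,M)=7
step 3: merge (G,JV) at d=5, Q=-249/4; branch lengths G→71/32, JV→89/32; new cluster GJV
  updated: d(A,GJV)=17/2, d(GJV,H)=17/4, d(GJV,LP)=47/8, d(GJV,M)=15/2
step 4: merge (GJV,LP) at d=47/8, Q=-303/8; branch lengths GJV→115/48, LP→167/48; new cluster GJLPV
  updated: d(A,GJLPV)=101/16, d(GJLPV,H)=39/16, d(GJLPV,M)=69/16
step 5: merge (A,H) at d=1, Q=-55/4; branch lengths A→55/32, H→-23/32; new cluster AH
  updated: d(AH,GJLPV)=31/8, d(AH,M)=2
step 6: merge (AH,GJLPV) at d=31/8, Q=-163/16; branch lengths AH→25/32, GJLPV→99/32; new cluster AGHJLPV
  updated: d(AGHJLPV,M)=39/32
step 7: merge (AGHJLPV,M) at d=39/32; branch lengths AGHJLPV→39/64, M→39/64; new cluster AGHJLMPV
final tree: (((A:55/32,H:-23/32):25/32,((G:71/32,(J:4/3,V:8/3):89/32):115/48,(L:109/20,P:-9/20):167/48):99/32):39/64,M:39/64)
total length: 831/32

(((A:55/32,H:-23/32):25/32,((G:71/32,(J:4/3,V:8/3):89/32):115/48,(L:109/20,P:-9/20):167/48):99/32):39/64,M:39/64)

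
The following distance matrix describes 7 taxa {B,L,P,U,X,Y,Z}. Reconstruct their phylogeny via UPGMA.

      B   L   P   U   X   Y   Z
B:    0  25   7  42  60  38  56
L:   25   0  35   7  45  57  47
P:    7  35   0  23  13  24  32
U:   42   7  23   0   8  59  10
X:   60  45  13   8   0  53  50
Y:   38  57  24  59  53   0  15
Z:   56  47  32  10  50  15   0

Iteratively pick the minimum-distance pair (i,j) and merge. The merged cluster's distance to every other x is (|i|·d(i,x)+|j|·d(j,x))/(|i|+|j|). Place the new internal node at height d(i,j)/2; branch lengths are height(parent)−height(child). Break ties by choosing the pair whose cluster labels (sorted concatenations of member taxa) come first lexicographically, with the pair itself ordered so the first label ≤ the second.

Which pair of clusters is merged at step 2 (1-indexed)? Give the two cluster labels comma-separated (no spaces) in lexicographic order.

step 1: merge (B,P) at d=7; branch lengths B→7/2, P→7/2; new cluster BP
  updated: d(BP,L)=30, d(BP,U)=65/2, d(BP,X)=73/2, d(BP,Y)=31, d(BP,Z)=44
step 2: merge (L,U) at d=7; branch lengths L→7/2, U→7/2; new cluster LU
  updated: d(BP,LU)=125/4, d(LU,X)=53/2, d(LU,Y)=58, d(LU,Z)=57/2
step 3: merge (Y,Z) at d=15; branch lengths Y→15/2, Z→15/2; new cluster YZ
  updated: d(BP,YZ)=75/2, d(LU,YZ)=173/4, d(X,YZ)=103/2
step 4: merge (LU,X) at d=53/2; branch lengths LU→39/4, X→53/4; new cluster LUX
  updated: d(BP,LUX)=33, d(LUX,YZ)=46
step 5: merge (BP,LUX) at d=33; branch lengths BP→13, LUX→13/4; new cluster BLPUX
  updated: d(BLPUX,YZ)=213/5
step 6: merge (BLPUX,YZ) at d=213/5; branch lengths BLPUX→24/5, YZ→69/5; new cluster BLPUXYZ
final tree: (((B:7/2,P:7/2):13,((L:7/2,U:7/2):39/4,X:53/4):13/4):24/5,(Y:15/2,Z:15/2):69/5)
total length: 1737/20

L,U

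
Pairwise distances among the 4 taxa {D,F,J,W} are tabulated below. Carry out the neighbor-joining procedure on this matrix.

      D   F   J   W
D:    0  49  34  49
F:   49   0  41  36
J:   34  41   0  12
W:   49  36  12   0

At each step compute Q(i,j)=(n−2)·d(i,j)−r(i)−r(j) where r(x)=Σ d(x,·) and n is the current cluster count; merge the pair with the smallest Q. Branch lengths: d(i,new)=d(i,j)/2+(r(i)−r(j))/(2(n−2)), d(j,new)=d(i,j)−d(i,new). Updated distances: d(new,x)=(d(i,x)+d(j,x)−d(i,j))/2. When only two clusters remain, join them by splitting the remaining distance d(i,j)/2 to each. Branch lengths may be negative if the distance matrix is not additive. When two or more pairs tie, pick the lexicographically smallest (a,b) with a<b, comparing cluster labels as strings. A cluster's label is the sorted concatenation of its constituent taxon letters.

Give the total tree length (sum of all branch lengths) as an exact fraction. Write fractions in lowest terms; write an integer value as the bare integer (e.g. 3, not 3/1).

141/2

iteration 1: select D,F (d=49, Q=-160); attach at lengths (26, 23); label the merged cluster DF
  updated: d(DF,J)=13, d(DF,W)=18
iteration 2: select DF,J (d=13, Q=-43); attach at lengths (19/2, 7/2); label the merged cluster DFJ
  updated: d(DFJ,W)=17/2
iteration 3: select DFJ,W (d=17/2); attach at lengths (17/4, 17/4); label the merged cluster DFJW
final tree: (((D:26,F:23):19/2,J:7/2):17/4,W:17/4)
total length: 141/2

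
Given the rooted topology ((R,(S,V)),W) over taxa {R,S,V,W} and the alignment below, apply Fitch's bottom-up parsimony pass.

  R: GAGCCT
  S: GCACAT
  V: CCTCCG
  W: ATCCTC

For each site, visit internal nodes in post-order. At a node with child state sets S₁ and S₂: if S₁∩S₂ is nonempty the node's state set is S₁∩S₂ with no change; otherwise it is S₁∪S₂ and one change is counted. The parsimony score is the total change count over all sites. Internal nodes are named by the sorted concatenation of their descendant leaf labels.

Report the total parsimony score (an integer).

[col 0] SV: children S:{G}, V:{C} ∪→ {C,G}; cost 1
[col 0] RSV: children R:{G}, SV:{C,G} ∩→ {G}; cost 0
[col 0] RSVW: children RSV:{G}, W:{A} ∪→ {A,G}; cost 1
[col 1] SV: children S:{C}, V:{C} ∩→ {C}; cost 0
[col 1] RSV: children R:{A}, SV:{C} ∪→ {A,C}; cost 1
[col 1] RSVW: children RSV:{A,C}, W:{T} ∪→ {A,C,T}; cost 1
[col 2] SV: children S:{A}, V:{T} ∪→ {A,T}; cost 1
[col 2] RSV: children R:{G}, SV:{A,T} ∪→ {A,G,T}; cost 1
[col 2] RSVW: children RSV:{A,G,T}, W:{C} ∪→ {A,C,G,T}; cost 1
[col 3] SV: children S:{C}, V:{C} ∩→ {C}; cost 0
[col 3] RSV: children R:{C}, SV:{C} ∩→ {C}; cost 0
[col 3] RSVW: children RSV:{C}, W:{C} ∩→ {C}; cost 0
[col 4] SV: children S:{A}, V:{C} ∪→ {A,C}; cost 1
[col 4] RSV: children R:{C}, SV:{A,C} ∩→ {C}; cost 0
[col 4] RSVW: children RSV:{C}, W:{T} ∪→ {C,T}; cost 1
[col 5] SV: children S:{T}, V:{G} ∪→ {G,T}; cost 1
[col 5] RSV: children R:{T}, SV:{G,T} ∩→ {T}; cost 0
[col 5] RSVW: children RSV:{T}, W:{C} ∪→ {C,T}; cost 1
per-site changes: [2, 2, 3, 0, 2, 2]; total = 11

11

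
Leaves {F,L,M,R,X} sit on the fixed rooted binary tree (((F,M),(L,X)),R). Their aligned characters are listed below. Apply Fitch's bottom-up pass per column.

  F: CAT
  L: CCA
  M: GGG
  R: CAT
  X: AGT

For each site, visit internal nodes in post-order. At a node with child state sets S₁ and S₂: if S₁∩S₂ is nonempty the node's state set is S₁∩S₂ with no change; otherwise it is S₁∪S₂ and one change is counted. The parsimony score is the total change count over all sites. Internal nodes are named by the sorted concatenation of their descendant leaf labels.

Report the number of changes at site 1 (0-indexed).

[col 0] FM: children F:{C}, M:{G} ∪→ {C,G}; cost 1
[col 0] LX: children L:{C}, X:{A} ∪→ {A,C}; cost 1
[col 0] FLMX: children FM:{C,G}, LX:{A,C} ∩→ {C}; cost 0
[col 0] FLMRX: children FLMX:{C}, R:{C} ∩→ {C}; cost 0
[col 1] FM: children F:{A}, M:{G} ∪→ {A,G}; cost 1
[col 1] LX: children L:{C}, X:{G} ∪→ {C,G}; cost 1
[col 1] FLMX: children FM:{A,G}, LX:{C,G} ∩→ {G}; cost 0
[col 1] FLMRX: children FLMX:{G}, R:{A} ∪→ {A,G}; cost 1
[col 2] FM: children F:{T}, M:{G} ∪→ {G,T}; cost 1
[col 2] LX: children L:{A}, X:{T} ∪→ {A,T}; cost 1
[col 2] FLMX: children FM:{G,T}, LX:{A,T} ∩→ {T}; cost 0
[col 2] FLMRX: children FLMX:{T}, R:{T} ∩→ {T}; cost 0
per-site changes: [2, 3, 2]; total = 7

3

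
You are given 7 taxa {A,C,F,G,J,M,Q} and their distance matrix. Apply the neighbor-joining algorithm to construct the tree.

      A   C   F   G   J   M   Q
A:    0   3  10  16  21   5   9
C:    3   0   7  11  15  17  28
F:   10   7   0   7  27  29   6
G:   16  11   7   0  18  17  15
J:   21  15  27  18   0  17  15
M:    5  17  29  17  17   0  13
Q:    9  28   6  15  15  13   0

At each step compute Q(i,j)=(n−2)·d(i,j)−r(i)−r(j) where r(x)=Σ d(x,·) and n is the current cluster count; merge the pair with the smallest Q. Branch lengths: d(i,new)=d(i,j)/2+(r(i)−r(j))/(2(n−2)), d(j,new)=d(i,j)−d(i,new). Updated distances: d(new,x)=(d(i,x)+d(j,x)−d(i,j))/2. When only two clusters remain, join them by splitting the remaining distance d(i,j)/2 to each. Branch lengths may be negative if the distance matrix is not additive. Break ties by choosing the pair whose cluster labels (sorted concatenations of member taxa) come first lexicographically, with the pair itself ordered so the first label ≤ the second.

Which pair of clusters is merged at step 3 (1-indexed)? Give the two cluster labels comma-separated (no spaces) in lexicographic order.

FQ,G

iteration 1: select F,Q (d=6, Q=-142); attach at lengths (3, 3); label the merged cluster FQ
  updated: d(A,FQ)=13/2, d(C,FQ)=29/2, d(FQ,G)=8, d(FQ,J)=18, d(FQ,M)=18
iteration 2: select A,M (d=5, Q=-211/2); attach at lengths (-5/16, 85/16); label the merged cluster AM
  updated: d(AM,C)=15/2, d(AM,FQ)=39/4, d(AM,G)=14, d(AM,J)=33/2
iteration 3: select FQ,G (d=8, Q=-309/4); attach at lengths (31/8, 33/8); label the merged cluster FGQ
  updated: d(AM,FGQ)=63/8, d(C,FGQ)=35/4, d(FGQ,J)=14
iteration 4: select AM,C (d=15/2, Q=-385/8); attach at lengths (125/32, 115/32); label the merged cluster ACM
  updated: d(ACM,FGQ)=73/16, d(ACM,J)=12
iteration 5: select ACM,FGQ (d=73/16, Q=-489/16); attach at lengths (41/32, 105/32); label the merged cluster ACFGMQ
  updated: d(ACFGMQ,J)=343/32
iteration 6: select ACFGMQ,J (d=343/32); attach at lengths (343/64, 343/64); label the merged cluster ACFGJMQ
final tree: ((((A:-5/16,M:85/16):125/32,C:115/32):41/32,((F:3,Q:3):31/8,G:33/8):105/32):343/64,J:343/64)
total length: 1337/32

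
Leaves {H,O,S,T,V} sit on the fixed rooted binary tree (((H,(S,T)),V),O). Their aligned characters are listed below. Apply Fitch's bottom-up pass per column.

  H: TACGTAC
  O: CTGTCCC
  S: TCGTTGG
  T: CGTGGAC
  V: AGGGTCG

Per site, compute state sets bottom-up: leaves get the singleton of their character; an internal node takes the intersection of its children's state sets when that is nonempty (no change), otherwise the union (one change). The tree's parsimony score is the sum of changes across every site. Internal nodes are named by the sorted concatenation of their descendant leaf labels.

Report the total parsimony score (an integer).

16

[col 0] ST: children S:{T}, T:{C} ∪→ {C,T}; cost 1
[col 0] HST: children H:{T}, ST:{C,T} ∩→ {T}; cost 0
[col 0] HSTV: children HST:{T}, V:{A} ∪→ {A,T}; cost 1
[col 0] HOSTV: children HSTV:{A,T}, O:{C} ∪→ {A,C,T}; cost 1
[col 1] ST: children S:{C}, T:{G} ∪→ {C,G}; cost 1
[col 1] HST: children H:{A}, ST:{C,G} ∪→ {A,C,G}; cost 1
[col 1] HSTV: children HST:{A,C,G}, V:{G} ∩→ {G}; cost 0
[col 1] HOSTV: children HSTV:{G}, O:{T} ∪→ {G,T}; cost 1
[col 2] ST: children S:{G}, T:{T} ∪→ {G,T}; cost 1
[col 2] HST: children H:{C}, ST:{G,T} ∪→ {C,G,T}; cost 1
[col 2] HSTV: children HST:{C,G,T}, V:{G} ∩→ {G}; cost 0
[col 2] HOSTV: children HSTV:{G}, O:{G} ∩→ {G}; cost 0
[col 3] ST: children S:{T}, T:{G} ∪→ {G,T}; cost 1
[col 3] HST: children H:{G}, ST:{G,T} ∩→ {G}; cost 0
[col 3] HSTV: children HST:{G}, V:{G} ∩→ {G}; cost 0
[col 3] HOSTV: children HSTV:{G}, O:{T} ∪→ {G,T}; cost 1
[col 4] ST: children S:{T}, T:{G} ∪→ {G,T}; cost 1
[col 4] HST: children H:{T}, ST:{G,T} ∩→ {T}; cost 0
[col 4] HSTV: children HST:{T}, V:{T} ∩→ {T}; cost 0
[col 4] HOSTV: children HSTV:{T}, O:{C} ∪→ {C,T}; cost 1
[col 5] ST: children S:{G}, T:{A} ∪→ {A,G}; cost 1
[col 5] HST: children H:{A}, ST:{A,G} ∩→ {A}; cost 0
[col 5] HSTV: children HST:{A}, V:{C} ∪→ {A,C}; cost 1
[col 5] HOSTV: children HSTV:{A,C}, O:{C} ∩→ {C}; cost 0
[col 6] ST: children S:{G}, T:{C} ∪→ {C,G}; cost 1
[col 6] HST: children H:{C}, ST:{C,G} ∩→ {C}; cost 0
[col 6] HSTV: children HST:{C}, V:{G} ∪→ {C,G}; cost 1
[col 6] HOSTV: children HSTV:{C,G}, O:{C} ∩→ {C}; cost 0
per-site changes: [3, 3, 2, 2, 2, 2, 2]; total = 16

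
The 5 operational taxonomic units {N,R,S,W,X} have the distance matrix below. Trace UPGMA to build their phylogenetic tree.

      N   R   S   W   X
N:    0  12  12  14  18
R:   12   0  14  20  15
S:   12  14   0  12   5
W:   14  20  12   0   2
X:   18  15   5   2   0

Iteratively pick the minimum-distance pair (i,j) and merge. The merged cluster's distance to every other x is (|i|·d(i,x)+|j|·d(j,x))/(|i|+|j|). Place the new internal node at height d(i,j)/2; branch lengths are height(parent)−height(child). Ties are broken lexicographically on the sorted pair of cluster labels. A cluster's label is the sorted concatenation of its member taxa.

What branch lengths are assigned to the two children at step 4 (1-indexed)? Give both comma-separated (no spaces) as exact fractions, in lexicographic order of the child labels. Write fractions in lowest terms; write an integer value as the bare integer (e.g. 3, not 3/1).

step 1: merge (W,X) at d=2; branch lengths W→1, X→1; new cluster WX
  updated: d(N,WX)=16, d(R,WX)=35/2, d(S,WX)=17/2
step 2: merge (S,WX) at d=17/2; branch lengths S→17/4, WX→13/4; new cluster SWX
  updated: d(N,SWX)=44/3, d(R,SWX)=49/3
step 3: merge (N,R) at d=12; branch lengths N→6, R→6; new cluster NR
  updated: d(NR,SWX)=31/2
step 4: merge (NR,SWX) at d=31/2; branch lengths NR→7/4, SWX→7/2; new cluster NRSWX
final tree: ((N:6,R:6):7/4,(S:17/4,(W:1,X:1):13/4):7/2)
total length: 107/4

7/4,7/2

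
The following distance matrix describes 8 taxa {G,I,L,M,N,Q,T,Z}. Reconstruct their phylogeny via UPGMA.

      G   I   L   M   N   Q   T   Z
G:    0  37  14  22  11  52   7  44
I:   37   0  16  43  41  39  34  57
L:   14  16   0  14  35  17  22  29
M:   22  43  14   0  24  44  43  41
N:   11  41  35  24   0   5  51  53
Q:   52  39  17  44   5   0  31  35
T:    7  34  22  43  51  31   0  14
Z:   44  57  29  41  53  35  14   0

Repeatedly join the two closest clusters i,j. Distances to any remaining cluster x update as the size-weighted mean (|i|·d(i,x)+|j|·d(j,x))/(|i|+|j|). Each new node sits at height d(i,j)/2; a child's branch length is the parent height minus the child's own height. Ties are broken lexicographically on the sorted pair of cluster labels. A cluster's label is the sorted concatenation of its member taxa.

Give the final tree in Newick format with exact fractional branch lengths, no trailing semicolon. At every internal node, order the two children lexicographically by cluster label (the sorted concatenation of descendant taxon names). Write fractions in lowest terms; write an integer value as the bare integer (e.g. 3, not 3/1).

(((((G:7/2,T:7/2):73/8,(L:7,M:7):45/8):27/8,Z:16):33/20,(N:5/2,Q:5/2):303/20):199/140,I:267/14)

iteration 1: select N,Q (d=5); attach at lengths (5/2, 5/2); label the merged cluster NQ
  updated: d(G,NQ)=63/2, d(I,NQ)=40, d(L,NQ)=26, d(M,NQ)=34, d(NQ,T)=41, d(NQ,Z)=44
iteration 2: select G,T (d=7); attach at lengths (7/2, 7/2); label the merged cluster GT
  updated: d(GT,I)=71/2, d(GT,L)=18, d(GT,M)=65/2, d(GT,NQ)=145/4, d(GT,Z)=29
iteration 3: select L,M (d=14); attach at lengths (7, 7); label the merged cluster LM
  updated: d(GT,LM)=101/4, d(I,LM)=59/2, d(LM,NQ)=30, d(LM,Z)=35
iteration 4: select GT,LM (d=101/4); attach at lengths (73/8, 45/8); label the merged cluster GLMT
  updated: d(GLMT,I)=65/2, d(GLMT,NQ)=265/8, d(GLMT,Z)=32
iteration 5: select GLMT,Z (d=32); attach at lengths (27/8, 16); label the merged cluster GLMTZ
  updated: d(GLMTZ,I)=187/5, d(GLMTZ,NQ)=353/10
iteration 6: select GLMTZ,NQ (d=353/10); attach at lengths (33/20, 303/20); label the merged cluster GLMNQTZ
  updated: d(GLMNQTZ,I)=267/7
iteration 7: select GLMNQTZ,I (d=267/7); attach at lengths (199/140, 267/14); label the merged cluster GILMNQTZ
final tree: (((((G:7/2,T:7/2):73/8,(L:7,M:7):45/8):27/8,Z:16):33/20,(N:5/2,Q:5/2):303/20):199/140,I:267/14)
total length: 27277/280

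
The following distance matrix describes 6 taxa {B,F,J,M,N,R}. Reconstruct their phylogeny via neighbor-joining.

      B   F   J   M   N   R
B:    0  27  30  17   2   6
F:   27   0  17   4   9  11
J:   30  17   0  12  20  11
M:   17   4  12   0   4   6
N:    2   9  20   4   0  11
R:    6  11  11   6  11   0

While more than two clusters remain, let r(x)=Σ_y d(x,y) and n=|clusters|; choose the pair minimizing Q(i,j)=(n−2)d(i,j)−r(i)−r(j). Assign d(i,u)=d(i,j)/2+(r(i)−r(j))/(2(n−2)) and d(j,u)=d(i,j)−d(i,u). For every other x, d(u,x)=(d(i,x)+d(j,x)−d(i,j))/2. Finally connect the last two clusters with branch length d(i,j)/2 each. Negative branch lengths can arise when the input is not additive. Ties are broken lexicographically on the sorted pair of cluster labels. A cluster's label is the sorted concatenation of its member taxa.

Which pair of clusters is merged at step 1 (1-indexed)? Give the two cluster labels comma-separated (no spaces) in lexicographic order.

B,N

1. join B+N (d=2, Q=-120) ⇒ BN; edges |B|=11/2, |N|=-7/2
  updated: d(BN,F)=17, d(BN,J)=24, d(BN,M)=19/2, d(BN,R)=15/2
2. join BN+R (d=15/2, Q=-71) ⇒ BNR; edges |BN|=15/2, |R|=0
  updated: d(BNR,F)=41/4, d(BNR,J)=55/4, d(BNR,M)=4
3. join BNR+J (d=55/4, Q=-173/4) ⇒ BJNR; edges |BNR|=51/16, |J|=169/16
  updated: d(BJNR,F)=27/4, d(BJNR,M)=9/8
4. join BJNR+F (d=27/4, Q=-95/8) ⇒ BFJNR; edges |BJNR|=31/16, |F|=77/16
  updated: d(BFJNR,M)=-13/16
5. join BFJNR+M (d=-13/16) ⇒ BFJMNR; edges |BFJNR|=-13/32, |M|=-13/32
final tree: (((((B:11/2,N:-7/2):15/2,R:0):51/16,J:169/16):31/16,F:77/16):-13/32,M:-13/32)
total length: 467/16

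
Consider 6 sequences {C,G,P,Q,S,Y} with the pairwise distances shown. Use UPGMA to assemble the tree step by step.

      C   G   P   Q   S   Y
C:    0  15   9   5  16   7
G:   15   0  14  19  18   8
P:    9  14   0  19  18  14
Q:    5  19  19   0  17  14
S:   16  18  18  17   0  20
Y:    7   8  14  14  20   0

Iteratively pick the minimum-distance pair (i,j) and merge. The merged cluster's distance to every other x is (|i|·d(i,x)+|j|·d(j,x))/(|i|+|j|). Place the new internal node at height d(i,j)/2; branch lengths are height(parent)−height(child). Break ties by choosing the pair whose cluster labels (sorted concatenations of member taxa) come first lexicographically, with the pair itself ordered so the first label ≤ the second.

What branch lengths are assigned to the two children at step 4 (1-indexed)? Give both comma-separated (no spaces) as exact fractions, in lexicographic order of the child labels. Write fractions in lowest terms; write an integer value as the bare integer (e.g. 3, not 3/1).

1/8,7

iteration 1: select C,Q (d=5); attach at lengths (5/2, 5/2); label the merged cluster CQ
  updated: d(CQ,G)=17, d(CQ,P)=14, d(CQ,S)=33/2, d(CQ,Y)=21/2
iteration 2: select G,Y (d=8); attach at lengths (4, 4); label the merged cluster GY
  updated: d(CQ,GY)=55/4, d(GY,P)=14, d(GY,S)=19
iteration 3: select CQ,GY (d=55/4); attach at lengths (35/8, 23/8); label the merged cluster CGQY
  updated: d(CGQY,P)=14, d(CGQY,S)=71/4
iteration 4: select CGQY,P (d=14); attach at lengths (1/8, 7); label the merged cluster CGPQY
  updated: d(CGPQY,S)=89/5
iteration 5: select CGPQY,S (d=89/5); attach at lengths (19/10, 89/10); label the merged cluster CGPQSY
final tree: ((((C:5/2,Q:5/2):35/8,(G:4,Y:4):23/8):1/8,P:7):19/10,S:89/10)
total length: 1527/40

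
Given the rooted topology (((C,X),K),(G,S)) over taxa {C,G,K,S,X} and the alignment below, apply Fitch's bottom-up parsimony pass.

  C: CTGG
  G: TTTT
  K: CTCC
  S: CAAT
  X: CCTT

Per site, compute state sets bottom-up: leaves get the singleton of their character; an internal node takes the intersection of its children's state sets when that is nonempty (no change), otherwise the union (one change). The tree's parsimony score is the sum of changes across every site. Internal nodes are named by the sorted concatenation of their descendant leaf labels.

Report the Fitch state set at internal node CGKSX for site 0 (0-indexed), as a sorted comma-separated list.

C

CX@0: {C} ∩ {C} = {C} (intersection, +0)
CKX@0: {C} ∩ {C} = {C} (intersection, +0)
GS@0: {T} ∪ {C} = {C,T} (union, +1)
CGKSX@0: {C} ∩ {C,T} = {C} (intersection, +0)
CX@1: {T} ∪ {C} = {C,T} (union, +1)
CKX@1: {C,T} ∩ {T} = {T} (intersection, +0)
GS@1: {T} ∪ {A} = {A,T} (union, +1)
CGKSX@1: {T} ∩ {A,T} = {T} (intersection, +0)
CX@2: {G} ∪ {T} = {G,T} (union, +1)
CKX@2: {G,T} ∪ {C} = {C,G,T} (union, +1)
GS@2: {T} ∪ {A} = {A,T} (union, +1)
CGKSX@2: {C,G,T} ∩ {A,T} = {T} (intersection, +0)
CX@3: {G} ∪ {T} = {G,T} (union, +1)
CKX@3: {G,T} ∪ {C} = {C,G,T} (union, +1)
GS@3: {T} ∩ {T} = {T} (intersection, +0)
CGKSX@3: {C,G,T} ∩ {T} = {T} (intersection, +0)
per-site changes: [1, 2, 3, 2]; total = 8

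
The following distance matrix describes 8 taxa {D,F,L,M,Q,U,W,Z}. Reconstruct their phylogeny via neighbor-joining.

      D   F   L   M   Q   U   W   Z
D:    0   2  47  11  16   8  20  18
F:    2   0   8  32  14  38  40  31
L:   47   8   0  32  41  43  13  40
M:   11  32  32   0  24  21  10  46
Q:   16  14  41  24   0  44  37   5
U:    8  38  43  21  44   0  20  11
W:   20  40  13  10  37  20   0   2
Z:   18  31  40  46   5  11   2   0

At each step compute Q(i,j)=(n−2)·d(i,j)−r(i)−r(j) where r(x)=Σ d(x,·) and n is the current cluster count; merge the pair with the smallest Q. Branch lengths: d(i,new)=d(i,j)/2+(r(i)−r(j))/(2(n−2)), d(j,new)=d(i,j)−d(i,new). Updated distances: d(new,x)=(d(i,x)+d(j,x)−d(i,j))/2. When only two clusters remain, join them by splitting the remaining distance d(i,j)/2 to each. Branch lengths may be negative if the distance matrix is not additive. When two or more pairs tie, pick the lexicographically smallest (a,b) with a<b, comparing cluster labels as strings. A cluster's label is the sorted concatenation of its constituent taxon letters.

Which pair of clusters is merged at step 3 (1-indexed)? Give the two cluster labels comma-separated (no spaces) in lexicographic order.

1. join F+L (d=8, Q=-341) ⇒ FL; edges |F|=-11/12, |L|=107/12
  updated: d(D,FL)=41/2, d(FL,M)=28, d(FL,Q)=47/2, d(FL,U)=73/2, d(FL,W)=45/2, d(FL,Z)=63/2
2. join Q+Z (d=5, Q=-238) ⇒ QZ; edges |Q|=61/10, |Z|=-11/10
  updated: d(D,QZ)=29/2, d(FL,QZ)=25, d(M,QZ)=65/2, d(QZ,U)=25, d(QZ,W)=17
3. join D+U (d=8, Q=-305/2) ⇒ DU; edges |D|=-9/16, |U|=137/16
  updated: d(DU,FL)=49/2, d(DU,M)=12, d(DU,QZ)=63/4, d(DU,W)=16
4. join M+W (d=10, Q=-118) ⇒ MW; edges |M|=47/6, |W|=13/6
  updated: d(DU,MW)=9, d(FL,MW)=81/4, d(MW,QZ)=79/4
5. join DU+MW (d=9, Q=-321/4) ⇒ DMUW; edges |DU|=73/16, |MW|=71/16
  updated: d(DMUW,FL)=143/8, d(DMUW,QZ)=53/4
6. join DMUW+FL (d=143/8, Q=-449/8) ⇒ DFLMUW; edges |DMUW|=49/16, |FL|=237/16
  updated: d(DFLMUW,QZ)=163/16
7. join DFLMUW+QZ (d=163/16) ⇒ DFLMQUWZ; edges |DFLMUW|=163/32, |QZ|=163/32
final tree: ((((D:-9/16,U:137/16):73/16,(M:47/6,W:13/6):71/16):49/16,(F:-11/12,L:107/12):237/16):163/32,(Q:61/10,Z:-11/10):163/32)
total length: 1089/16

D,U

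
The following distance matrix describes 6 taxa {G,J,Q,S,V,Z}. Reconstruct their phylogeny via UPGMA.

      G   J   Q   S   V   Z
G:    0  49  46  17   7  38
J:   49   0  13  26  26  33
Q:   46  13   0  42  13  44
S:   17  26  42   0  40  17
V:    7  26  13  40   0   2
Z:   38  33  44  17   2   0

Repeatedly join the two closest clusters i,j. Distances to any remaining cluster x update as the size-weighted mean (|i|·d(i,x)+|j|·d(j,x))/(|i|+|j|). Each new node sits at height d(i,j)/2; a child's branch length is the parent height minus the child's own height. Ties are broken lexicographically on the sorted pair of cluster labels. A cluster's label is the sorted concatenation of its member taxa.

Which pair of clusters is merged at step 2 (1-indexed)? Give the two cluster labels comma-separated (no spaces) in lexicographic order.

1. join V+Z (d=2) ⇒ VZ; edges |V|=1, |Z|=1
  updated: d(G,VZ)=45/2, d(J,VZ)=59/2, d(Q,VZ)=57/2, d(S,VZ)=57/2
2. join J+Q (d=13) ⇒ JQ; edges |J|=13/2, |Q|=13/2
  updated: d(G,JQ)=95/2, d(JQ,S)=34, d(JQ,VZ)=29
3. join G+S (d=17) ⇒ GS; edges |G|=17/2, |S|=17/2
  updated: d(GS,JQ)=163/4, d(GS,VZ)=51/2
4. join GS+VZ (d=51/2) ⇒ GSVZ; edges |GS|=17/4, |VZ|=47/4
  updated: d(GSVZ,JQ)=279/8
5. join GSVZ+JQ (d=279/8) ⇒ GJQSVZ; edges |GSVZ|=75/16, |JQ|=175/16
final tree: (((G:17/2,S:17/2):17/4,(V:1,Z:1):47/4):75/16,(J:13/2,Q:13/2):175/16)
total length: 509/8

J,Q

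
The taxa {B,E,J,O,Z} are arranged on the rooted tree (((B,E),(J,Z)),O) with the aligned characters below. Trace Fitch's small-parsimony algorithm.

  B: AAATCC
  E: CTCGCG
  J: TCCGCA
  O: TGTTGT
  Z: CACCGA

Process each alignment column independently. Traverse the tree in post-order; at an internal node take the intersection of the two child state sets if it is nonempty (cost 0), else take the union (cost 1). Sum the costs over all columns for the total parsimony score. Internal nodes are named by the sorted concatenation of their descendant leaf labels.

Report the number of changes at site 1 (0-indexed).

3

site 0, node BE: B={A} ∪ E={C} → {A,C} (+1)
site 0, node JZ: J={T} ∪ Z={C} → {C,T} (+1)
site 0, node BEJZ: BE={A,C} ∩ JZ={C,T} → {C} (+0)
site 0, node BEJOZ: BEJZ={C} ∪ O={T} → {C,T} (+1)
site 1, node BE: B={A} ∪ E={T} → {A,T} (+1)
site 1, node JZ: J={C} ∪ Z={A} → {A,C} (+1)
site 1, node BEJZ: BE={A,T} ∩ JZ={A,C} → {A} (+0)
site 1, node BEJOZ: BEJZ={A} ∪ O={G} → {A,G} (+1)
site 2, node BE: B={A} ∪ E={C} → {A,C} (+1)
site 2, node JZ: J={C} ∩ Z={C} → {C} (+0)
site 2, node BEJZ: BE={A,C} ∩ JZ={C} → {C} (+0)
site 2, node BEJOZ: BEJZ={C} ∪ O={T} → {C,T} (+1)
site 3, node BE: B={T} ∪ E={G} → {G,T} (+1)
site 3, node JZ: J={G} ∪ Z={C} → {C,G} (+1)
site 3, node BEJZ: BE={G,T} ∩ JZ={C,G} → {G} (+0)
site 3, node BEJOZ: BEJZ={G} ∪ O={T} → {G,T} (+1)
site 4, node BE: B={C} ∩ E={C} → {C} (+0)
site 4, node JZ: J={C} ∪ Z={G} → {C,G} (+1)
site 4, node BEJZ: BE={C} ∩ JZ={C,G} → {C} (+0)
site 4, node BEJOZ: BEJZ={C} ∪ O={G} → {C,G} (+1)
site 5, node BE: B={C} ∪ E={G} → {C,G} (+1)
site 5, node JZ: J={A} ∩ Z={A} → {A} (+0)
site 5, node BEJZ: BE={C,G} ∪ JZ={A} → {A,C,G} (+1)
site 5, node BEJOZ: BEJZ={A,C,G} ∪ O={T} → {A,C,G,T} (+1)
per-site changes: [3, 3, 2, 3, 2, 3]; total = 16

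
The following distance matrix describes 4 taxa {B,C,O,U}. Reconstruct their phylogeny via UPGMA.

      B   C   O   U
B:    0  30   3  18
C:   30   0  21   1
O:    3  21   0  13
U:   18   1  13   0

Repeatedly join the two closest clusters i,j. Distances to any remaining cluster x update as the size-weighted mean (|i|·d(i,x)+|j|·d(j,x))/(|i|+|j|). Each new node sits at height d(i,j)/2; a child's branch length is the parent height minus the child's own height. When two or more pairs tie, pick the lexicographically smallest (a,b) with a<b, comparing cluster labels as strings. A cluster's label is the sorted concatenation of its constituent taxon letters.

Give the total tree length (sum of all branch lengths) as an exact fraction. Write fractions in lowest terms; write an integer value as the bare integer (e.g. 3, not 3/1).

45/2

1. join C+U (d=1) ⇒ CU; edges |C|=1/2, |U|=1/2
  updated: d(B,CU)=24, d(CU,O)=17
2. join B+O (d=3) ⇒ BO; edges |B|=3/2, |O|=3/2
  updated: d(BO,CU)=41/2
3. join BO+CU (d=41/2) ⇒ BCOU; edges |BO|=35/4, |CU|=39/4
final tree: ((B:3/2,O:3/2):35/4,(C:1/2,U:1/2):39/4)
total length: 45/2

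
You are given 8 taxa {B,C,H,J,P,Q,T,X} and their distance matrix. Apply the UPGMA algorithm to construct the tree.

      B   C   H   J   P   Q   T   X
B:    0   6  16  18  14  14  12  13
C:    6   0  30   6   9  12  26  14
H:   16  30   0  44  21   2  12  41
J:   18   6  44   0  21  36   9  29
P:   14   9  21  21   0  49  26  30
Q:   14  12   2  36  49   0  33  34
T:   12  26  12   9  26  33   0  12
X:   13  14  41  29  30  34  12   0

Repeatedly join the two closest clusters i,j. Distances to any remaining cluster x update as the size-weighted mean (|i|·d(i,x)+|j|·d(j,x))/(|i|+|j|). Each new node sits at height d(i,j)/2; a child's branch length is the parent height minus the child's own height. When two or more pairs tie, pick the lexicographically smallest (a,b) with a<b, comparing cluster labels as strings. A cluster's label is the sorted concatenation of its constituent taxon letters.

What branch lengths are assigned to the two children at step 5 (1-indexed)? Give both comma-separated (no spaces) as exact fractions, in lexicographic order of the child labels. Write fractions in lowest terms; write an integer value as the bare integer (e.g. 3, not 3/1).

10/3,55/12

step 1: merge (H,Q) at d=2; branch lengths H→1, Q→1; new cluster HQ
  updated: d(B,HQ)=15, d(C,HQ)=21, d(HQ,J)=40, d(HQ,P)=35, d(HQ,T)=45/2, d(HQ,X)=75/2
step 2: merge (B,C) at d=6; branch lengths B→3, C→3; new cluster BC
  updated: d(BC,HQ)=18, d(BC,J)=12, d(BC,P)=23/2, d(BC,T)=19, d(BC,X)=27/2
step 3: merge (J,T) at d=9; branch lengths J→9/2, T→9/2; new cluster JT
  updated: d(BC,JT)=31/2, d(HQ,JT)=125/4, d(JT,P)=47/2, d(JT,X)=41/2
step 4: merge (BC,P) at d=23/2; branch lengths BC→11/4, P→23/4; new cluster BCP
  updated: d(BCP,HQ)=71/3, d(BCP,JT)=109/6, d(BCP,X)=19
step 5: merge (BCP,JT) at d=109/6; branch lengths BCP→10/3, JT→55/12; new cluster BCJPT
  updated: d(BCJPT,HQ)=267/10, d(BCJPT,X)=98/5
step 6: merge (BCJPT,X) at d=98/5; branch lengths BCJPT→43/60, X→49/5; new cluster BCJPTX
  updated: d(BCJPTX,HQ)=57/2
step 7: merge (BCJPTX,HQ) at d=57/2; branch lengths BCJPTX→89/20, HQ→53/4; new cluster BCHJPQTX
final tree: (((((B:3,C:3):11/4,P:23/4):10/3,(J:9/2,T:9/2):55/12):43/60,X:49/5):89/20,(H:1,Q:1):53/4)
total length: 1849/30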